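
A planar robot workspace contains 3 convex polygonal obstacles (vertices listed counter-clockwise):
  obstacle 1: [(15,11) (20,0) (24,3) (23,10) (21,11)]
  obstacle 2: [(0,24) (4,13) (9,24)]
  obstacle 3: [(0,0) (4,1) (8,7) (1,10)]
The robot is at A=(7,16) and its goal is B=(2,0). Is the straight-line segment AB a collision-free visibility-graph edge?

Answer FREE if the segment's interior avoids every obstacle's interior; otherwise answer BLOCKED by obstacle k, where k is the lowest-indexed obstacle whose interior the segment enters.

BLOCKED by obstacle 3

Obstacle 1 [(15,11) (20,0) (24,3) (23,10) (21,11)]:
  edge (15,11)–(20,0): clear
  edge (20,0)–(24,3): clear
  edge (24,3)–(23,10): clear
  edge (23,10)–(21,11): clear
  edge (21,11)–(15,11): clear
  midpoint (9/2,8) outside
  → clear
Obstacle 2 [(0,24) (4,13) (9,24)]:
  edge (0,24)–(4,13): clear
  edge (4,13)–(9,24): clear
  edge (9,24)–(0,24): clear
  midpoint (9/2,8) outside
  → clear
Obstacle 3 [(0,0) (4,1) (8,7) (1,10)]:
  edge (0,0)–(4,1): crosses AB
  edge (4,1)–(8,7): clear
  edge (8,7)–(1,10): crosses AB
  edge (1,10)–(0,0): clear
  → BLOCKED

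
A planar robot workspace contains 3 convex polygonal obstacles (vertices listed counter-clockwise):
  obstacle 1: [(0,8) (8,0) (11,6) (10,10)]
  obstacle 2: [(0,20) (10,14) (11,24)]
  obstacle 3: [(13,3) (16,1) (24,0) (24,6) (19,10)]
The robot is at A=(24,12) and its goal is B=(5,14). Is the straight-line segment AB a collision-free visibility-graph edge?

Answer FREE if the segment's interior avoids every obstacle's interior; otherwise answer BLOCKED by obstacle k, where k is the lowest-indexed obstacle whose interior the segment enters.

Obstacle 1 [(0,8) (8,0) (11,6) (10,10)]:
  edge (0,8)–(8,0): clear
  edge (8,0)–(11,6): clear
  edge (11,6)–(10,10): clear
  edge (10,10)–(0,8): clear
  midpoint (29/2,13) outside
  → clear
Obstacle 2 [(0,20) (10,14) (11,24)]:
  edge (0,20)–(10,14): clear
  edge (10,14)–(11,24): clear
  edge (11,24)–(0,20): clear
  midpoint (29/2,13) outside
  → clear
Obstacle 3 [(13,3) (16,1) (24,0) (24,6) (19,10)]:
  edge (13,3)–(16,1): clear
  edge (16,1)–(24,0): clear
  edge (24,0)–(24,6): clear
  edge (24,6)–(19,10): clear
  edge (19,10)–(13,3): clear
  midpoint (29/2,13) outside
  → clear

FREE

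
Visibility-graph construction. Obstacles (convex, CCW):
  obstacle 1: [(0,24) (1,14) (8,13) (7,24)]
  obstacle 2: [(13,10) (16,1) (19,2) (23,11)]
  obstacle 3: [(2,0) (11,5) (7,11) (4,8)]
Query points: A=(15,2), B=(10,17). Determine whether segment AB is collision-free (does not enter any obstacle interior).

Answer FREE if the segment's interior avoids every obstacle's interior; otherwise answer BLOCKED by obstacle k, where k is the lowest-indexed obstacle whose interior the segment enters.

Obstacle 1 [(0,24) (1,14) (8,13) (7,24)]:
  edge (0,24)–(1,14): clear
  edge (1,14)–(8,13): clear
  edge (8,13)–(7,24): clear
  edge (7,24)–(0,24): clear
  midpoint (25/2,19/2) outside
  → clear
Obstacle 2 [(13,10) (16,1) (19,2) (23,11)]:
  edge (13,10)–(16,1): clear
  edge (16,1)–(19,2): clear
  edge (19,2)–(23,11): clear
  edge (23,11)–(13,10): clear
  midpoint (25/2,19/2) outside
  → clear
Obstacle 3 [(2,0) (11,5) (7,11) (4,8)]:
  edge (2,0)–(11,5): clear
  edge (11,5)–(7,11): clear
  edge (7,11)–(4,8): clear
  edge (4,8)–(2,0): clear
  midpoint (25/2,19/2) outside
  → clear

FREE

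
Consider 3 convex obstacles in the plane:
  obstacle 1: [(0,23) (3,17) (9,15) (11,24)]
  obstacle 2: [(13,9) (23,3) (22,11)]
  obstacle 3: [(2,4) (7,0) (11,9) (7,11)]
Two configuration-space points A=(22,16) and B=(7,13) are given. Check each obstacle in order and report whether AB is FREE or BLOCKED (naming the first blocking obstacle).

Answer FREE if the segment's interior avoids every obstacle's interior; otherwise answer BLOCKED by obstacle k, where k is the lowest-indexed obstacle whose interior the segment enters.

Obstacle 1 [(0,23) (3,17) (9,15) (11,24)]:
  edge (0,23)–(3,17): clear
  edge (3,17)–(9,15): clear
  edge (9,15)–(11,24): clear
  edge (11,24)–(0,23): clear
  midpoint (29/2,29/2) outside
  → clear
Obstacle 2 [(13,9) (23,3) (22,11)]:
  edge (13,9)–(23,3): clear
  edge (23,3)–(22,11): clear
  edge (22,11)–(13,9): clear
  midpoint (29/2,29/2) outside
  → clear
Obstacle 3 [(2,4) (7,0) (11,9) (7,11)]:
  edge (2,4)–(7,0): clear
  edge (7,0)–(11,9): clear
  edge (11,9)–(7,11): clear
  edge (7,11)–(2,4): clear
  midpoint (29/2,29/2) outside
  → clear

FREE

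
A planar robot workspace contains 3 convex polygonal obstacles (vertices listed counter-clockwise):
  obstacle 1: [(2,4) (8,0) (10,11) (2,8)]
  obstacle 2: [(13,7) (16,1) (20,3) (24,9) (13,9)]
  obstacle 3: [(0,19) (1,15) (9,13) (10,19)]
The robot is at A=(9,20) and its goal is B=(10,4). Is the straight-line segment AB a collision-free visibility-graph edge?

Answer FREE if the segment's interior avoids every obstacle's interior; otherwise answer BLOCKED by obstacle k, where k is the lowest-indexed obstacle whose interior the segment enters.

BLOCKED by obstacle 1

Obstacle 1 [(2,4) (8,0) (10,11) (2,8)]:
  edge (2,4)–(8,0): clear
  edge (8,0)–(10,11): crosses AB
  edge (10,11)–(2,8): crosses AB
  edge (2,8)–(2,4): clear
  → BLOCKED
Obstacle 2 [(13,7) (16,1) (20,3) (24,9) (13,9)]:
  edge (13,7)–(16,1): clear
  edge (16,1)–(20,3): clear
  edge (20,3)–(24,9): clear
  edge (24,9)–(13,9): clear
  edge (13,9)–(13,7): clear
  midpoint (19/2,12) outside
  → clear
Obstacle 3 [(0,19) (1,15) (9,13) (10,19)]:
  edge (0,19)–(1,15): clear
  edge (1,15)–(9,13): clear
  edge (9,13)–(10,19): crosses AB
  edge (10,19)–(0,19): crosses AB
  → BLOCKED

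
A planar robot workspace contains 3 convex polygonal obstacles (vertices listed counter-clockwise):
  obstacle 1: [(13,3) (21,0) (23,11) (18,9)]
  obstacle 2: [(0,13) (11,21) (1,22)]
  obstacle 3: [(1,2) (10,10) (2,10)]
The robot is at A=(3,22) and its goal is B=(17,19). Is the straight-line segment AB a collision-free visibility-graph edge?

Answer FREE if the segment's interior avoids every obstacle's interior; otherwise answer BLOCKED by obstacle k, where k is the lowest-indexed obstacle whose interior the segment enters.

Obstacle 1 [(13,3) (21,0) (23,11) (18,9)]:
  edge (13,3)–(21,0): clear
  edge (21,0)–(23,11): clear
  edge (23,11)–(18,9): clear
  edge (18,9)–(13,3): clear
  midpoint (10,41/2) outside
  → clear
Obstacle 2 [(0,13) (11,21) (1,22)]:
  edge (0,13)–(11,21): crosses AB
  edge (11,21)–(1,22): crosses AB
  edge (1,22)–(0,13): clear
  → BLOCKED
Obstacle 3 [(1,2) (10,10) (2,10)]:
  edge (1,2)–(10,10): clear
  edge (10,10)–(2,10): clear
  edge (2,10)–(1,2): clear
  midpoint (10,41/2) outside
  → clear

BLOCKED by obstacle 2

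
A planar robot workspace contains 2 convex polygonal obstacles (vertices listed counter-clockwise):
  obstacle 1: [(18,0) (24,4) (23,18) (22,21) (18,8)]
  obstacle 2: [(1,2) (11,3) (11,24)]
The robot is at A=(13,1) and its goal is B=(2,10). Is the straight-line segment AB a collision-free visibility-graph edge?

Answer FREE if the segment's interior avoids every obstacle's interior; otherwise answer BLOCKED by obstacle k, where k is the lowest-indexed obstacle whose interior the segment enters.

BLOCKED by obstacle 2

Obstacle 1 [(18,0) (24,4) (23,18) (22,21) (18,8)]:
  edge (18,0)–(24,4): clear
  edge (24,4)–(23,18): clear
  edge (23,18)–(22,21): clear
  edge (22,21)–(18,8): clear
  edge (18,8)–(18,0): clear
  midpoint (15/2,11/2) outside
  → clear
Obstacle 2 [(1,2) (11,3) (11,24)]:
  edge (1,2)–(11,3): crosses AB
  edge (11,3)–(11,24): clear
  edge (11,24)–(1,2): crosses AB
  → BLOCKED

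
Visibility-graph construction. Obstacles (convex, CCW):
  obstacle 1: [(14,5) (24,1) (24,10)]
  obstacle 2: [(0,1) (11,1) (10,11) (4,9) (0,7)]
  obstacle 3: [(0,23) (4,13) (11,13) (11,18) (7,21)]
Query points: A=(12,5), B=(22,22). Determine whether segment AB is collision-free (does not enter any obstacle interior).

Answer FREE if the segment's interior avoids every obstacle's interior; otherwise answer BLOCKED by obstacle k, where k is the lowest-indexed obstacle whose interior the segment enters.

Obstacle 1 [(14,5) (24,1) (24,10)]:
  edge (14,5)–(24,1): clear
  edge (24,1)–(24,10): clear
  edge (24,10)–(14,5): clear
  midpoint (17,27/2) outside
  → clear
Obstacle 2 [(0,1) (11,1) (10,11) (4,9) (0,7)]:
  edge (0,1)–(11,1): clear
  edge (11,1)–(10,11): clear
  edge (10,11)–(4,9): clear
  edge (4,9)–(0,7): clear
  edge (0,7)–(0,1): clear
  midpoint (17,27/2) outside
  → clear
Obstacle 3 [(0,23) (4,13) (11,13) (11,18) (7,21)]:
  edge (0,23)–(4,13): clear
  edge (4,13)–(11,13): clear
  edge (11,13)–(11,18): clear
  edge (11,18)–(7,21): clear
  edge (7,21)–(0,23): clear
  midpoint (17,27/2) outside
  → clear

FREE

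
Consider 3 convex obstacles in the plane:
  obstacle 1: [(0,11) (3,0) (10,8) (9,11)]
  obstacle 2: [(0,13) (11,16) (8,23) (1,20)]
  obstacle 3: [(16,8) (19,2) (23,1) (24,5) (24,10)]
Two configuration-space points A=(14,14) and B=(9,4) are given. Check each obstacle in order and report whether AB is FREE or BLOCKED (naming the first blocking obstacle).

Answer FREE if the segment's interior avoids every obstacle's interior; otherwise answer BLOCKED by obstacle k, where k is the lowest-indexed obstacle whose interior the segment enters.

Obstacle 1 [(0,11) (3,0) (10,8) (9,11)]:
  edge (0,11)–(3,0): clear
  edge (3,0)–(10,8): clear
  edge (10,8)–(9,11): clear
  edge (9,11)–(0,11): clear
  midpoint (23/2,9) outside
  → clear
Obstacle 2 [(0,13) (11,16) (8,23) (1,20)]:
  edge (0,13)–(11,16): clear
  edge (11,16)–(8,23): clear
  edge (8,23)–(1,20): clear
  edge (1,20)–(0,13): clear
  midpoint (23/2,9) outside
  → clear
Obstacle 3 [(16,8) (19,2) (23,1) (24,5) (24,10)]:
  edge (16,8)–(19,2): clear
  edge (19,2)–(23,1): clear
  edge (23,1)–(24,5): clear
  edge (24,5)–(24,10): clear
  edge (24,10)–(16,8): clear
  midpoint (23/2,9) outside
  → clear

FREE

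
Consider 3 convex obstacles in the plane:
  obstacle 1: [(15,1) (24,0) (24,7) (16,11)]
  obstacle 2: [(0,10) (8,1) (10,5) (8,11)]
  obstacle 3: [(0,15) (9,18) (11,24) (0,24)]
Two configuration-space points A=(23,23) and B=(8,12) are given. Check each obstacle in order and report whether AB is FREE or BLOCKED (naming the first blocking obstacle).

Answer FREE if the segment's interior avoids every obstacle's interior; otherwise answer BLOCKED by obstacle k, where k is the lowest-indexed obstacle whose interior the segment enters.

FREE

Obstacle 1 [(15,1) (24,0) (24,7) (16,11)]:
  edge (15,1)–(24,0): clear
  edge (24,0)–(24,7): clear
  edge (24,7)–(16,11): clear
  edge (16,11)–(15,1): clear
  midpoint (31/2,35/2) outside
  → clear
Obstacle 2 [(0,10) (8,1) (10,5) (8,11)]:
  edge (0,10)–(8,1): clear
  edge (8,1)–(10,5): clear
  edge (10,5)–(8,11): clear
  edge (8,11)–(0,10): clear
  midpoint (31/2,35/2) outside
  → clear
Obstacle 3 [(0,15) (9,18) (11,24) (0,24)]:
  edge (0,15)–(9,18): clear
  edge (9,18)–(11,24): clear
  edge (11,24)–(0,24): clear
  edge (0,24)–(0,15): clear
  midpoint (31/2,35/2) outside
  → clear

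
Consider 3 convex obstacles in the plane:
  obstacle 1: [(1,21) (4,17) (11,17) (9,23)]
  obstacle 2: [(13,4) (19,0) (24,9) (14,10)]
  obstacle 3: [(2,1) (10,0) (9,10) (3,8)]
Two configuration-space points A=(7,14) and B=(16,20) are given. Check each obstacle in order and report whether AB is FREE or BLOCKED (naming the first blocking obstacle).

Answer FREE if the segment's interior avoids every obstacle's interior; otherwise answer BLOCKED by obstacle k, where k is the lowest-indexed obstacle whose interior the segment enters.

FREE

Obstacle 1 [(1,21) (4,17) (11,17) (9,23)]:
  edge (1,21)–(4,17): clear
  edge (4,17)–(11,17): clear
  edge (11,17)–(9,23): clear
  edge (9,23)–(1,21): clear
  midpoint (23/2,17) outside
  → clear
Obstacle 2 [(13,4) (19,0) (24,9) (14,10)]:
  edge (13,4)–(19,0): clear
  edge (19,0)–(24,9): clear
  edge (24,9)–(14,10): clear
  edge (14,10)–(13,4): clear
  midpoint (23/2,17) outside
  → clear
Obstacle 3 [(2,1) (10,0) (9,10) (3,8)]:
  edge (2,1)–(10,0): clear
  edge (10,0)–(9,10): clear
  edge (9,10)–(3,8): clear
  edge (3,8)–(2,1): clear
  midpoint (23/2,17) outside
  → clear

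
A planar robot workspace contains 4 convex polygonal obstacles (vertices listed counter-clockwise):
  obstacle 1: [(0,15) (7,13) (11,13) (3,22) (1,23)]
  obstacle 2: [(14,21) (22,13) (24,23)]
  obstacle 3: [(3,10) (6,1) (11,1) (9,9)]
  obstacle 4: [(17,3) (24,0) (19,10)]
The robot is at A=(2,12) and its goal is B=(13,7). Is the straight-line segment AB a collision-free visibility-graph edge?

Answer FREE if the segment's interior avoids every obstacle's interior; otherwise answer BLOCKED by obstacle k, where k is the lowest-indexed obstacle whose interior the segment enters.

Obstacle 1 [(0,15) (7,13) (11,13) (3,22) (1,23)]:
  edge (0,15)–(7,13): clear
  edge (7,13)–(11,13): clear
  edge (11,13)–(3,22): clear
  edge (3,22)–(1,23): clear
  edge (1,23)–(0,15): clear
  midpoint (15/2,19/2) outside
  → clear
Obstacle 2 [(14,21) (22,13) (24,23)]:
  edge (14,21)–(22,13): clear
  edge (22,13)–(24,23): clear
  edge (24,23)–(14,21): clear
  midpoint (15/2,19/2) outside
  → clear
Obstacle 3 [(3,10) (6,1) (11,1) (9,9)]:
  edge (3,10)–(6,1): clear
  edge (6,1)–(11,1): clear
  edge (11,1)–(9,9): crosses AB
  edge (9,9)–(3,10): crosses AB
  → BLOCKED
Obstacle 4 [(17,3) (24,0) (19,10)]:
  edge (17,3)–(24,0): clear
  edge (24,0)–(19,10): clear
  edge (19,10)–(17,3): clear
  midpoint (15/2,19/2) outside
  → clear

BLOCKED by obstacle 3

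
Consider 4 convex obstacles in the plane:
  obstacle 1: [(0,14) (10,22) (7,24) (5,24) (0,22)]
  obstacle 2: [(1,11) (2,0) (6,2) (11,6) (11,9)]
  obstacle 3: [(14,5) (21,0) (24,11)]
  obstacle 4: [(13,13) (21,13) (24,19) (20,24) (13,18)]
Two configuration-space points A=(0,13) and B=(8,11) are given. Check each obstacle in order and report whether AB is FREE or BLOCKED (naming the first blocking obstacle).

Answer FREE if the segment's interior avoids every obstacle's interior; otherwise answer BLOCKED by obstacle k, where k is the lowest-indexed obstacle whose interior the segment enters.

FREE

Obstacle 1 [(0,14) (10,22) (7,24) (5,24) (0,22)]:
  edge (0,14)–(10,22): clear
  edge (10,22)–(7,24): clear
  edge (7,24)–(5,24): clear
  edge (5,24)–(0,22): clear
  edge (0,22)–(0,14): clear
  midpoint (4,12) outside
  → clear
Obstacle 2 [(1,11) (2,0) (6,2) (11,6) (11,9)]:
  edge (1,11)–(2,0): clear
  edge (2,0)–(6,2): clear
  edge (6,2)–(11,6): clear
  edge (11,6)–(11,9): clear
  edge (11,9)–(1,11): clear
  midpoint (4,12) outside
  → clear
Obstacle 3 [(14,5) (21,0) (24,11)]:
  edge (14,5)–(21,0): clear
  edge (21,0)–(24,11): clear
  edge (24,11)–(14,5): clear
  midpoint (4,12) outside
  → clear
Obstacle 4 [(13,13) (21,13) (24,19) (20,24) (13,18)]:
  edge (13,13)–(21,13): clear
  edge (21,13)–(24,19): clear
  edge (24,19)–(20,24): clear
  edge (20,24)–(13,18): clear
  edge (13,18)–(13,13): clear
  midpoint (4,12) outside
  → clear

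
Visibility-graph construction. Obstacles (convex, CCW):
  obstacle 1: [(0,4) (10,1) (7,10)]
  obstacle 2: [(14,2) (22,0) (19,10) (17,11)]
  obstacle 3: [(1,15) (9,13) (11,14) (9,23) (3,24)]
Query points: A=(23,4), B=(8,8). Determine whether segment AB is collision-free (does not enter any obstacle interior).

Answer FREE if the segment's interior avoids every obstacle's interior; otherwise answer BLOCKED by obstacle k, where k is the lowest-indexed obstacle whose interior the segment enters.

BLOCKED by obstacle 2

Obstacle 1 [(0,4) (10,1) (7,10)]:
  edge (0,4)–(10,1): clear
  edge (10,1)–(7,10): clear
  edge (7,10)–(0,4): clear
  midpoint (31/2,6) outside
  → clear
Obstacle 2 [(14,2) (22,0) (19,10) (17,11)]:
  edge (14,2)–(22,0): clear
  edge (22,0)–(19,10): crosses AB
  edge (19,10)–(17,11): clear
  edge (17,11)–(14,2): crosses AB
  → BLOCKED
Obstacle 3 [(1,15) (9,13) (11,14) (9,23) (3,24)]:
  edge (1,15)–(9,13): clear
  edge (9,13)–(11,14): clear
  edge (11,14)–(9,23): clear
  edge (9,23)–(3,24): clear
  edge (3,24)–(1,15): clear
  midpoint (31/2,6) outside
  → clear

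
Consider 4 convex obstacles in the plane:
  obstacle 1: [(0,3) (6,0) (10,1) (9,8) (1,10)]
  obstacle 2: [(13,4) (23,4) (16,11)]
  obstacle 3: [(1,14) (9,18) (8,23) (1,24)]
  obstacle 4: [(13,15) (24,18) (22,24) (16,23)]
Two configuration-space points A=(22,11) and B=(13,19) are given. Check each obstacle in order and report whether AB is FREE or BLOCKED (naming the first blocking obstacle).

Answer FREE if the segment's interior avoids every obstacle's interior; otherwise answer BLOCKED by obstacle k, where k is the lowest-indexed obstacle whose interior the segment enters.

BLOCKED by obstacle 4

Obstacle 1 [(0,3) (6,0) (10,1) (9,8) (1,10)]:
  edge (0,3)–(6,0): clear
  edge (6,0)–(10,1): clear
  edge (10,1)–(9,8): clear
  edge (9,8)–(1,10): clear
  edge (1,10)–(0,3): clear
  midpoint (35/2,15) outside
  → clear
Obstacle 2 [(13,4) (23,4) (16,11)]:
  edge (13,4)–(23,4): clear
  edge (23,4)–(16,11): clear
  edge (16,11)–(13,4): clear
  midpoint (35/2,15) outside
  → clear
Obstacle 3 [(1,14) (9,18) (8,23) (1,24)]:
  edge (1,14)–(9,18): clear
  edge (9,18)–(8,23): clear
  edge (8,23)–(1,24): clear
  edge (1,24)–(1,14): clear
  midpoint (35/2,15) outside
  → clear
Obstacle 4 [(13,15) (24,18) (22,24) (16,23)]:
  edge (13,15)–(24,18): crosses AB
  edge (24,18)–(22,24): clear
  edge (22,24)–(16,23): clear
  edge (16,23)–(13,15): crosses AB
  → BLOCKED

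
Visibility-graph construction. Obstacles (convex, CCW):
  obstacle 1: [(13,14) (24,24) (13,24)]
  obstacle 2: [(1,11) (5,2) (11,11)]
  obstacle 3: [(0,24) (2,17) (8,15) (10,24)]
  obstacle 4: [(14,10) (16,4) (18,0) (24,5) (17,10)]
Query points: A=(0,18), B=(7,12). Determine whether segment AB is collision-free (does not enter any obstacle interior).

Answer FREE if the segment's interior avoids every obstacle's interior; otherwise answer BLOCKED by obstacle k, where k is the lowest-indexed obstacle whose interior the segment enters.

Obstacle 1 [(13,14) (24,24) (13,24)]:
  edge (13,14)–(24,24): clear
  edge (24,24)–(13,24): clear
  edge (13,24)–(13,14): clear
  midpoint (7/2,15) outside
  → clear
Obstacle 2 [(1,11) (5,2) (11,11)]:
  edge (1,11)–(5,2): clear
  edge (5,2)–(11,11): clear
  edge (11,11)–(1,11): clear
  midpoint (7/2,15) outside
  → clear
Obstacle 3 [(0,24) (2,17) (8,15) (10,24)]:
  edge (0,24)–(2,17): clear
  edge (2,17)–(8,15): clear
  edge (8,15)–(10,24): clear
  edge (10,24)–(0,24): clear
  midpoint (7/2,15) outside
  → clear
Obstacle 4 [(14,10) (16,4) (18,0) (24,5) (17,10)]:
  edge (14,10)–(16,4): clear
  edge (16,4)–(18,0): clear
  edge (18,0)–(24,5): clear
  edge (24,5)–(17,10): clear
  edge (17,10)–(14,10): clear
  midpoint (7/2,15) outside
  → clear

FREE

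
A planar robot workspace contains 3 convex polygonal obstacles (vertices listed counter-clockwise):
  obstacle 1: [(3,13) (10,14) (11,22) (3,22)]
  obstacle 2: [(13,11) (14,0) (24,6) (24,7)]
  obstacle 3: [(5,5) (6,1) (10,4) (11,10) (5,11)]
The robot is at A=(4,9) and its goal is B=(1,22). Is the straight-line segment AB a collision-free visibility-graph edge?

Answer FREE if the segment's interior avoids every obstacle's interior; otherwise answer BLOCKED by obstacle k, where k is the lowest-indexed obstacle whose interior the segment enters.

Obstacle 1 [(3,13) (10,14) (11,22) (3,22)]:
  edge (3,13)–(10,14): crosses AB
  edge (10,14)–(11,22): clear
  edge (11,22)–(3,22): clear
  edge (3,22)–(3,13): crosses AB
  → BLOCKED
Obstacle 2 [(13,11) (14,0) (24,6) (24,7)]:
  edge (13,11)–(14,0): clear
  edge (14,0)–(24,6): clear
  edge (24,6)–(24,7): clear
  edge (24,7)–(13,11): clear
  midpoint (5/2,31/2) outside
  → clear
Obstacle 3 [(5,5) (6,1) (10,4) (11,10) (5,11)]:
  edge (5,5)–(6,1): clear
  edge (6,1)–(10,4): clear
  edge (10,4)–(11,10): clear
  edge (11,10)–(5,11): clear
  edge (5,11)–(5,5): clear
  midpoint (5/2,31/2) outside
  → clear

BLOCKED by obstacle 1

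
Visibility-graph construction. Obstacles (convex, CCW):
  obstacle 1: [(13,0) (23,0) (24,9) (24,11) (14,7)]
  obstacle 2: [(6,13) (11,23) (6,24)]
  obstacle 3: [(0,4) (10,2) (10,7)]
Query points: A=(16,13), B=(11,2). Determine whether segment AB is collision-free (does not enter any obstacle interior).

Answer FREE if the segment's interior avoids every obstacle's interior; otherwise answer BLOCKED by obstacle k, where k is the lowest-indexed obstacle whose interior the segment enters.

FREE

Obstacle 1 [(13,0) (23,0) (24,9) (24,11) (14,7)]:
  edge (13,0)–(23,0): clear
  edge (23,0)–(24,9): clear
  edge (24,9)–(24,11): clear
  edge (24,11)–(14,7): clear
  edge (14,7)–(13,0): clear
  midpoint (27/2,15/2) outside
  → clear
Obstacle 2 [(6,13) (11,23) (6,24)]:
  edge (6,13)–(11,23): clear
  edge (11,23)–(6,24): clear
  edge (6,24)–(6,13): clear
  midpoint (27/2,15/2) outside
  → clear
Obstacle 3 [(0,4) (10,2) (10,7)]:
  edge (0,4)–(10,2): clear
  edge (10,2)–(10,7): clear
  edge (10,7)–(0,4): clear
  midpoint (27/2,15/2) outside
  → clear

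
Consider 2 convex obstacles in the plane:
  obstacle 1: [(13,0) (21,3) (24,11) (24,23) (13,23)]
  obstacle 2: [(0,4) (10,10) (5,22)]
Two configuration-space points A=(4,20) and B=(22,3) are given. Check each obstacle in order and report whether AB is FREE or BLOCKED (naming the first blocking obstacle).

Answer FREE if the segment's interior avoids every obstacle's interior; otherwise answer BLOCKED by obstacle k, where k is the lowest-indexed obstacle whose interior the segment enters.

BLOCKED by obstacle 1

Obstacle 1 [(13,0) (21,3) (24,11) (24,23) (13,23)]:
  edge (13,0)–(21,3): clear
  edge (21,3)–(24,11): crosses AB
  edge (24,11)–(24,23): clear
  edge (24,23)–(13,23): clear
  edge (13,23)–(13,0): crosses AB
  → BLOCKED
Obstacle 2 [(0,4) (10,10) (5,22)]:
  edge (0,4)–(10,10): clear
  edge (10,10)–(5,22): crosses AB
  edge (5,22)–(0,4): crosses AB
  → BLOCKED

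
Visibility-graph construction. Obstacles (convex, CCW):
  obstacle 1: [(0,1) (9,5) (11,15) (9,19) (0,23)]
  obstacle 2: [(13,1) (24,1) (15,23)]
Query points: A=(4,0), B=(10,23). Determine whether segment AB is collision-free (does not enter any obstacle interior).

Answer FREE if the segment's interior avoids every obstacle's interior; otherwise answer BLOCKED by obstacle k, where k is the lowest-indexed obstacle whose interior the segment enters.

BLOCKED by obstacle 1

Obstacle 1 [(0,1) (9,5) (11,15) (9,19) (0,23)]:
  edge (0,1)–(9,5): crosses AB
  edge (9,5)–(11,15): clear
  edge (11,15)–(9,19): clear
  edge (9,19)–(0,23): crosses AB
  edge (0,23)–(0,1): clear
  → BLOCKED
Obstacle 2 [(13,1) (24,1) (15,23)]:
  edge (13,1)–(24,1): clear
  edge (24,1)–(15,23): clear
  edge (15,23)–(13,1): clear
  midpoint (7,23/2) outside
  → clear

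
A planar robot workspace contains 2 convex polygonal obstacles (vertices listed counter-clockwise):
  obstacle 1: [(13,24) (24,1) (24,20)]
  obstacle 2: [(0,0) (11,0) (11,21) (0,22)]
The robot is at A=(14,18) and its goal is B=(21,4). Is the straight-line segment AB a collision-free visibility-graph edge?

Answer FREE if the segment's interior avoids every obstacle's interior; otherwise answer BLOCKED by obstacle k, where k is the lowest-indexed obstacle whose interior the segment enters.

FREE

Obstacle 1 [(13,24) (24,1) (24,20)]:
  edge (13,24)–(24,1): clear
  edge (24,1)–(24,20): clear
  edge (24,20)–(13,24): clear
  midpoint (35/2,11) outside
  → clear
Obstacle 2 [(0,0) (11,0) (11,21) (0,22)]:
  edge (0,0)–(11,0): clear
  edge (11,0)–(11,21): clear
  edge (11,21)–(0,22): clear
  edge (0,22)–(0,0): clear
  midpoint (35/2,11) outside
  → clear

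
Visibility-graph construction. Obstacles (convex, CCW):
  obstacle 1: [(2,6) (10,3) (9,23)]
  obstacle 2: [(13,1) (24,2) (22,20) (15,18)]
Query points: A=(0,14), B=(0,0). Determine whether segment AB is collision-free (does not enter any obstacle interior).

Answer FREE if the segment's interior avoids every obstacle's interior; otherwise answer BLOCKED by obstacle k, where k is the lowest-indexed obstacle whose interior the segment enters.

FREE

Obstacle 1 [(2,6) (10,3) (9,23)]:
  edge (2,6)–(10,3): clear
  edge (10,3)–(9,23): clear
  edge (9,23)–(2,6): clear
  midpoint (0,7) outside
  → clear
Obstacle 2 [(13,1) (24,2) (22,20) (15,18)]:
  edge (13,1)–(24,2): clear
  edge (24,2)–(22,20): clear
  edge (22,20)–(15,18): clear
  edge (15,18)–(13,1): clear
  midpoint (0,7) outside
  → clear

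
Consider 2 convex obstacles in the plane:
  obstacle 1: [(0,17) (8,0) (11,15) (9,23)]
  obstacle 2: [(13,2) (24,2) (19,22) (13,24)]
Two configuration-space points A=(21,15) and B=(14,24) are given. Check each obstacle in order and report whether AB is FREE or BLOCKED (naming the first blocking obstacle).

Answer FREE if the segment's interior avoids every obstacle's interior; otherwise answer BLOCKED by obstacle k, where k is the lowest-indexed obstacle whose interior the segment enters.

BLOCKED by obstacle 2

Obstacle 1 [(0,17) (8,0) (11,15) (9,23)]:
  edge (0,17)–(8,0): clear
  edge (8,0)–(11,15): clear
  edge (11,15)–(9,23): clear
  edge (9,23)–(0,17): clear
  midpoint (35/2,39/2) outside
  → clear
Obstacle 2 [(13,2) (24,2) (19,22) (13,24)]:
  edge (13,2)–(24,2): clear
  edge (24,2)–(19,22): crosses AB
  edge (19,22)–(13,24): crosses AB
  edge (13,24)–(13,2): clear
  → BLOCKED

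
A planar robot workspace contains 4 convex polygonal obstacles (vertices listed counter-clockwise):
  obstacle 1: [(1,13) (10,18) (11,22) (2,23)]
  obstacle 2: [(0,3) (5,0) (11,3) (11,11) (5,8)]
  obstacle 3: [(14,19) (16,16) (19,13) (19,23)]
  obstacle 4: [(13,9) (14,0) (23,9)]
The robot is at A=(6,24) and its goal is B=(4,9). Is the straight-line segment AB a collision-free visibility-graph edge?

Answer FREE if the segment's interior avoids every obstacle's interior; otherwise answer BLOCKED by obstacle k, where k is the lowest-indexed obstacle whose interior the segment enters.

Obstacle 1 [(1,13) (10,18) (11,22) (2,23)]:
  edge (1,13)–(10,18): crosses AB
  edge (10,18)–(11,22): clear
  edge (11,22)–(2,23): crosses AB
  edge (2,23)–(1,13): clear
  → BLOCKED
Obstacle 2 [(0,3) (5,0) (11,3) (11,11) (5,8)]:
  edge (0,3)–(5,0): clear
  edge (5,0)–(11,3): clear
  edge (11,3)–(11,11): clear
  edge (11,11)–(5,8): clear
  edge (5,8)–(0,3): clear
  midpoint (5,33/2) outside
  → clear
Obstacle 3 [(14,19) (16,16) (19,13) (19,23)]:
  edge (14,19)–(16,16): clear
  edge (16,16)–(19,13): clear
  edge (19,13)–(19,23): clear
  edge (19,23)–(14,19): clear
  midpoint (5,33/2) outside
  → clear
Obstacle 4 [(13,9) (14,0) (23,9)]:
  edge (13,9)–(14,0): clear
  edge (14,0)–(23,9): clear
  edge (23,9)–(13,9): clear
  midpoint (5,33/2) outside
  → clear

BLOCKED by obstacle 1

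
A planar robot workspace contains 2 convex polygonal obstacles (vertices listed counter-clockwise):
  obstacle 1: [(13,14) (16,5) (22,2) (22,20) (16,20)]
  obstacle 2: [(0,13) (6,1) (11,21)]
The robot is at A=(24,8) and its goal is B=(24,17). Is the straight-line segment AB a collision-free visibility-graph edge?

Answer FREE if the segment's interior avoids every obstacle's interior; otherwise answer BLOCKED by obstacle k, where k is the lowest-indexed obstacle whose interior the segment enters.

FREE

Obstacle 1 [(13,14) (16,5) (22,2) (22,20) (16,20)]:
  edge (13,14)–(16,5): clear
  edge (16,5)–(22,2): clear
  edge (22,2)–(22,20): clear
  edge (22,20)–(16,20): clear
  edge (16,20)–(13,14): clear
  midpoint (24,25/2) outside
  → clear
Obstacle 2 [(0,13) (6,1) (11,21)]:
  edge (0,13)–(6,1): clear
  edge (6,1)–(11,21): clear
  edge (11,21)–(0,13): clear
  midpoint (24,25/2) outside
  → clear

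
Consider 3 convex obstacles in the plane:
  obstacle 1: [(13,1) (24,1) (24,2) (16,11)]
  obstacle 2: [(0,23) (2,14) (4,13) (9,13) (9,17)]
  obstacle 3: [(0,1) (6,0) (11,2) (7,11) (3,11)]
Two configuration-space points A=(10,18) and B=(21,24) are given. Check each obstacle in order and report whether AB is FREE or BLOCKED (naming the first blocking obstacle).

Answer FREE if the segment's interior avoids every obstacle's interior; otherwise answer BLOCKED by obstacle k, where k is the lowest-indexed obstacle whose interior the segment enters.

Obstacle 1 [(13,1) (24,1) (24,2) (16,11)]:
  edge (13,1)–(24,1): clear
  edge (24,1)–(24,2): clear
  edge (24,2)–(16,11): clear
  edge (16,11)–(13,1): clear
  midpoint (31/2,21) outside
  → clear
Obstacle 2 [(0,23) (2,14) (4,13) (9,13) (9,17)]:
  edge (0,23)–(2,14): clear
  edge (2,14)–(4,13): clear
  edge (4,13)–(9,13): clear
  edge (9,13)–(9,17): clear
  edge (9,17)–(0,23): clear
  midpoint (31/2,21) outside
  → clear
Obstacle 3 [(0,1) (6,0) (11,2) (7,11) (3,11)]:
  edge (0,1)–(6,0): clear
  edge (6,0)–(11,2): clear
  edge (11,2)–(7,11): clear
  edge (7,11)–(3,11): clear
  edge (3,11)–(0,1): clear
  midpoint (31/2,21) outside
  → clear

FREE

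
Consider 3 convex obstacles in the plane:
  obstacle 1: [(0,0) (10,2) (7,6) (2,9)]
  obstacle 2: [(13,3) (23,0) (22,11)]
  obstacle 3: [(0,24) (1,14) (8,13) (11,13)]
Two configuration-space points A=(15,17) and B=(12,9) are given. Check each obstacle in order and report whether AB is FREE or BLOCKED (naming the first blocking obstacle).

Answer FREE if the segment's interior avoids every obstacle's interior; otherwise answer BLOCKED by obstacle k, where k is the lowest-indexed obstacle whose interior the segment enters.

Obstacle 1 [(0,0) (10,2) (7,6) (2,9)]:
  edge (0,0)–(10,2): clear
  edge (10,2)–(7,6): clear
  edge (7,6)–(2,9): clear
  edge (2,9)–(0,0): clear
  midpoint (27/2,13) outside
  → clear
Obstacle 2 [(13,3) (23,0) (22,11)]:
  edge (13,3)–(23,0): clear
  edge (23,0)–(22,11): clear
  edge (22,11)–(13,3): clear
  midpoint (27/2,13) outside
  → clear
Obstacle 3 [(0,24) (1,14) (8,13) (11,13)]:
  edge (0,24)–(1,14): clear
  edge (1,14)–(8,13): clear
  edge (8,13)–(11,13): clear
  edge (11,13)–(0,24): clear
  midpoint (27/2,13) outside
  → clear

FREE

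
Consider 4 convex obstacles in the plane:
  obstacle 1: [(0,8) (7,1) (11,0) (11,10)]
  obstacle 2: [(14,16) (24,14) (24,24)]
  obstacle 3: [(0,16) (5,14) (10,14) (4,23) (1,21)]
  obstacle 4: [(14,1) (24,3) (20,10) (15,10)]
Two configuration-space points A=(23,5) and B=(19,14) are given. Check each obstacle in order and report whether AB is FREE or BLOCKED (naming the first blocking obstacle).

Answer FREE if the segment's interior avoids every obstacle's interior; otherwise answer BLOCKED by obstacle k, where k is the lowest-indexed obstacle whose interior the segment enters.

Obstacle 1 [(0,8) (7,1) (11,0) (11,10)]:
  edge (0,8)–(7,1): clear
  edge (7,1)–(11,0): clear
  edge (11,0)–(11,10): clear
  edge (11,10)–(0,8): clear
  midpoint (21,19/2) outside
  → clear
Obstacle 2 [(14,16) (24,14) (24,24)]:
  edge (14,16)–(24,14): clear
  edge (24,14)–(24,24): clear
  edge (24,24)–(14,16): clear
  midpoint (21,19/2) outside
  → clear
Obstacle 3 [(0,16) (5,14) (10,14) (4,23) (1,21)]:
  edge (0,16)–(5,14): clear
  edge (5,14)–(10,14): clear
  edge (10,14)–(4,23): clear
  edge (4,23)–(1,21): clear
  edge (1,21)–(0,16): clear
  midpoint (21,19/2) outside
  → clear
Obstacle 4 [(14,1) (24,3) (20,10) (15,10)]:
  edge (14,1)–(24,3): clear
  edge (24,3)–(20,10): clear
  edge (20,10)–(15,10): clear
  edge (15,10)–(14,1): clear
  midpoint (21,19/2) outside
  → clear

FREE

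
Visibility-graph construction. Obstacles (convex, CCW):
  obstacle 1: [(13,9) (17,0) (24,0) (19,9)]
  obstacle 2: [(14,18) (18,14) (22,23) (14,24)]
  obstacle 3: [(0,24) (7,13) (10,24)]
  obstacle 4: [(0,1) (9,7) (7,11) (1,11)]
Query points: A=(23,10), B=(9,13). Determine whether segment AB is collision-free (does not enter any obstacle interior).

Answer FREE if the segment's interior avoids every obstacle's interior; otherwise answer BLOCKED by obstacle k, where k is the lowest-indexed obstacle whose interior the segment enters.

FREE

Obstacle 1 [(13,9) (17,0) (24,0) (19,9)]:
  edge (13,9)–(17,0): clear
  edge (17,0)–(24,0): clear
  edge (24,0)–(19,9): clear
  edge (19,9)–(13,9): clear
  midpoint (16,23/2) outside
  → clear
Obstacle 2 [(14,18) (18,14) (22,23) (14,24)]:
  edge (14,18)–(18,14): clear
  edge (18,14)–(22,23): clear
  edge (22,23)–(14,24): clear
  edge (14,24)–(14,18): clear
  midpoint (16,23/2) outside
  → clear
Obstacle 3 [(0,24) (7,13) (10,24)]:
  edge (0,24)–(7,13): clear
  edge (7,13)–(10,24): clear
  edge (10,24)–(0,24): clear
  midpoint (16,23/2) outside
  → clear
Obstacle 4 [(0,1) (9,7) (7,11) (1,11)]:
  edge (0,1)–(9,7): clear
  edge (9,7)–(7,11): clear
  edge (7,11)–(1,11): clear
  edge (1,11)–(0,1): clear
  midpoint (16,23/2) outside
  → clear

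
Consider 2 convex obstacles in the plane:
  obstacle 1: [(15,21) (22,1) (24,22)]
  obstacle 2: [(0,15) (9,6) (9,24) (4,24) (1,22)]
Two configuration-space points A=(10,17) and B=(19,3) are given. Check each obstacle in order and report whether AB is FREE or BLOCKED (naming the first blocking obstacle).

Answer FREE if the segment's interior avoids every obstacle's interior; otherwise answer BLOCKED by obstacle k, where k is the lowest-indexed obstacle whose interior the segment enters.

FREE

Obstacle 1 [(15,21) (22,1) (24,22)]:
  edge (15,21)–(22,1): clear
  edge (22,1)–(24,22): clear
  edge (24,22)–(15,21): clear
  midpoint (29/2,10) outside
  → clear
Obstacle 2 [(0,15) (9,6) (9,24) (4,24) (1,22)]:
  edge (0,15)–(9,6): clear
  edge (9,6)–(9,24): clear
  edge (9,24)–(4,24): clear
  edge (4,24)–(1,22): clear
  edge (1,22)–(0,15): clear
  midpoint (29/2,10) outside
  → clear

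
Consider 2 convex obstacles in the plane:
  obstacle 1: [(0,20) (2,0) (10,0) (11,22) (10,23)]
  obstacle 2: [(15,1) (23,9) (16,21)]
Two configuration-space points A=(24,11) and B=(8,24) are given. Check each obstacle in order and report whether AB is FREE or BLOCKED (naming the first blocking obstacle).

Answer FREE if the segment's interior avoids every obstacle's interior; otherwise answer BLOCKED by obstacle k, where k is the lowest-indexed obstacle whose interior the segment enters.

BLOCKED by obstacle 1

Obstacle 1 [(0,20) (2,0) (10,0) (11,22) (10,23)]:
  edge (0,20)–(2,0): clear
  edge (2,0)–(10,0): clear
  edge (10,0)–(11,22): crosses AB
  edge (11,22)–(10,23): clear
  edge (10,23)–(0,20): crosses AB
  → BLOCKED
Obstacle 2 [(15,1) (23,9) (16,21)]:
  edge (15,1)–(23,9): clear
  edge (23,9)–(16,21): crosses AB
  edge (16,21)–(15,1): crosses AB
  → BLOCKED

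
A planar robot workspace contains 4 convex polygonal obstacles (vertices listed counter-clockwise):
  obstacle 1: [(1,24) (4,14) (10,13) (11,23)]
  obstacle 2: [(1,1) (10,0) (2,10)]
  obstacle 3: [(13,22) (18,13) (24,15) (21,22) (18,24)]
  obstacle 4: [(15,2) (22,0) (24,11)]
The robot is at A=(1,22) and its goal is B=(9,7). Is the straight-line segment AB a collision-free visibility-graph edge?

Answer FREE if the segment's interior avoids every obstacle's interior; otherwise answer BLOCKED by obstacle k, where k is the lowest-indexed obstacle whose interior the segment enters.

BLOCKED by obstacle 1

Obstacle 1 [(1,24) (4,14) (10,13) (11,23)]:
  edge (1,24)–(4,14): crosses AB
  edge (4,14)–(10,13): crosses AB
  edge (10,13)–(11,23): clear
  edge (11,23)–(1,24): clear
  → BLOCKED
Obstacle 2 [(1,1) (10,0) (2,10)]:
  edge (1,1)–(10,0): clear
  edge (10,0)–(2,10): clear
  edge (2,10)–(1,1): clear
  midpoint (5,29/2) outside
  → clear
Obstacle 3 [(13,22) (18,13) (24,15) (21,22) (18,24)]:
  edge (13,22)–(18,13): clear
  edge (18,13)–(24,15): clear
  edge (24,15)–(21,22): clear
  edge (21,22)–(18,24): clear
  edge (18,24)–(13,22): clear
  midpoint (5,29/2) outside
  → clear
Obstacle 4 [(15,2) (22,0) (24,11)]:
  edge (15,2)–(22,0): clear
  edge (22,0)–(24,11): clear
  edge (24,11)–(15,2): clear
  midpoint (5,29/2) outside
  → clear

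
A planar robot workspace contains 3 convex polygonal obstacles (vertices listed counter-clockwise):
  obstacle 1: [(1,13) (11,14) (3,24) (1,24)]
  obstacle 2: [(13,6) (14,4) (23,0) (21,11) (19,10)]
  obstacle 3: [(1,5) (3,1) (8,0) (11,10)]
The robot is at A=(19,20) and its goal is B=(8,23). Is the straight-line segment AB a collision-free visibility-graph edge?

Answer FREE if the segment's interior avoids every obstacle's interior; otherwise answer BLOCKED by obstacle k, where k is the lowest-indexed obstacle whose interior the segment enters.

Obstacle 1 [(1,13) (11,14) (3,24) (1,24)]:
  edge (1,13)–(11,14): clear
  edge (11,14)–(3,24): clear
  edge (3,24)–(1,24): clear
  edge (1,24)–(1,13): clear
  midpoint (27/2,43/2) outside
  → clear
Obstacle 2 [(13,6) (14,4) (23,0) (21,11) (19,10)]:
  edge (13,6)–(14,4): clear
  edge (14,4)–(23,0): clear
  edge (23,0)–(21,11): clear
  edge (21,11)–(19,10): clear
  edge (19,10)–(13,6): clear
  midpoint (27/2,43/2) outside
  → clear
Obstacle 3 [(1,5) (3,1) (8,0) (11,10)]:
  edge (1,5)–(3,1): clear
  edge (3,1)–(8,0): clear
  edge (8,0)–(11,10): clear
  edge (11,10)–(1,5): clear
  midpoint (27/2,43/2) outside
  → clear

FREE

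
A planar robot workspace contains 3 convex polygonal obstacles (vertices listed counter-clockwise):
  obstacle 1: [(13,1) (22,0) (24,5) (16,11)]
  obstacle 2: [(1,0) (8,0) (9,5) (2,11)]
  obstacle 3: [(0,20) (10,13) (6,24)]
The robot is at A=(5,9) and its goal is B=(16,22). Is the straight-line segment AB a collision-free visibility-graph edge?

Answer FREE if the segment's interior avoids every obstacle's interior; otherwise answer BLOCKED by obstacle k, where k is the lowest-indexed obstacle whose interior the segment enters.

BLOCKED by obstacle 3

Obstacle 1 [(13,1) (22,0) (24,5) (16,11)]:
  edge (13,1)–(22,0): clear
  edge (22,0)–(24,5): clear
  edge (24,5)–(16,11): clear
  edge (16,11)–(13,1): clear
  midpoint (21/2,31/2) outside
  → clear
Obstacle 2 [(1,0) (8,0) (9,5) (2,11)]:
  edge (1,0)–(8,0): clear
  edge (8,0)–(9,5): clear
  edge (9,5)–(2,11): clear
  edge (2,11)–(1,0): clear
  midpoint (21/2,31/2) outside
  → clear
Obstacle 3 [(0,20) (10,13) (6,24)]:
  edge (0,20)–(10,13): crosses AB
  edge (10,13)–(6,24): crosses AB
  edge (6,24)–(0,20): clear
  → BLOCKED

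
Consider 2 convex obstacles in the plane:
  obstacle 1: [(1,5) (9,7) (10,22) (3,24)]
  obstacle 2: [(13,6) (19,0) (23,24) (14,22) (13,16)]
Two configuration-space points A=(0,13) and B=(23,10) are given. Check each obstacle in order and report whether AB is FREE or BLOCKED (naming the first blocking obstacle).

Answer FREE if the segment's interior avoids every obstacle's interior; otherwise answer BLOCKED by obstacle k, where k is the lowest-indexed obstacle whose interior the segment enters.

BLOCKED by obstacle 1

Obstacle 1 [(1,5) (9,7) (10,22) (3,24)]:
  edge (1,5)–(9,7): clear
  edge (9,7)–(10,22): crosses AB
  edge (10,22)–(3,24): clear
  edge (3,24)–(1,5): crosses AB
  → BLOCKED
Obstacle 2 [(13,6) (19,0) (23,24) (14,22) (13,16)]:
  edge (13,6)–(19,0): clear
  edge (19,0)–(23,24): crosses AB
  edge (23,24)–(14,22): clear
  edge (14,22)–(13,16): clear
  edge (13,16)–(13,6): crosses AB
  → BLOCKED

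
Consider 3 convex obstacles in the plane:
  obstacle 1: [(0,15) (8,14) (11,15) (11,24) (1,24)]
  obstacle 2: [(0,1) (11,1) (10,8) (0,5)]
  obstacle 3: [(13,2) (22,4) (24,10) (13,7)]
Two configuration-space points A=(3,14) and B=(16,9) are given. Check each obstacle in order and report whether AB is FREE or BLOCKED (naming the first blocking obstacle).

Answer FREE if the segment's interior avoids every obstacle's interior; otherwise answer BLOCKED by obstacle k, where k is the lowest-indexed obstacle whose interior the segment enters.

FREE

Obstacle 1 [(0,15) (8,14) (11,15) (11,24) (1,24)]:
  edge (0,15)–(8,14): clear
  edge (8,14)–(11,15): clear
  edge (11,15)–(11,24): clear
  edge (11,24)–(1,24): clear
  edge (1,24)–(0,15): clear
  midpoint (19/2,23/2) outside
  → clear
Obstacle 2 [(0,1) (11,1) (10,8) (0,5)]:
  edge (0,1)–(11,1): clear
  edge (11,1)–(10,8): clear
  edge (10,8)–(0,5): clear
  edge (0,5)–(0,1): clear
  midpoint (19/2,23/2) outside
  → clear
Obstacle 3 [(13,2) (22,4) (24,10) (13,7)]:
  edge (13,2)–(22,4): clear
  edge (22,4)–(24,10): clear
  edge (24,10)–(13,7): clear
  edge (13,7)–(13,2): clear
  midpoint (19/2,23/2) outside
  → clear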